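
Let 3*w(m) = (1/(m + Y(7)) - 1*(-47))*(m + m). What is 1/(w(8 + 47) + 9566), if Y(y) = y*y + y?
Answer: 333/3759458 ≈ 8.8577e-5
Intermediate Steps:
Y(y) = y + y² (Y(y) = y² + y = y + y²)
w(m) = 2*m*(47 + 1/(56 + m))/3 (w(m) = ((1/(m + 7*(1 + 7)) - 1*(-47))*(m + m))/3 = ((1/(m + 7*8) + 47)*(2*m))/3 = ((1/(m + 56) + 47)*(2*m))/3 = ((1/(56 + m) + 47)*(2*m))/3 = ((47 + 1/(56 + m))*(2*m))/3 = (2*m*(47 + 1/(56 + m)))/3 = 2*m*(47 + 1/(56 + m))/3)
1/(w(8 + 47) + 9566) = 1/(2*(8 + 47)*(2633 + 47*(8 + 47))/(3*(56 + (8 + 47))) + 9566) = 1/((⅔)*55*(2633 + 47*55)/(56 + 55) + 9566) = 1/((⅔)*55*(2633 + 2585)/111 + 9566) = 1/((⅔)*55*(1/111)*5218 + 9566) = 1/(573980/333 + 9566) = 1/(3759458/333) = 333/3759458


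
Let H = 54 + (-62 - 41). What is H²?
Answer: 2401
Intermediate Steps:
H = -49 (H = 54 - 103 = -49)
H² = (-49)² = 2401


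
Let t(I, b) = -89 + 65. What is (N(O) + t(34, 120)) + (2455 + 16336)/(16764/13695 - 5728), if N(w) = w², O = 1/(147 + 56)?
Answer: -381694802795/13991114844 ≈ -27.281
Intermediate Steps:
O = 1/203 ≈ 0.0049261
t(I, b) = -24
(N(O) + t(34, 120)) + (2455 + 16336)/(16764/13695 - 5728) = ((1/203)² - 24) + (2455 + 16336)/(16764/13695 - 5728) = (1/41209 - 24) + 18791/(16764*(1/13695) - 5728) = -989015/41209 + 18791/(508/415 - 5728) = -989015/41209 + 18791/(-2376612/415) = -989015/41209 + 18791*(-415/2376612) = -989015/41209 - 7798265/2376612 = -381694802795/13991114844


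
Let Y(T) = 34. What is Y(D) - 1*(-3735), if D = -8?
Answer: 3769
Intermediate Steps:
Y(D) - 1*(-3735) = 34 - 1*(-3735) = 34 + 3735 = 3769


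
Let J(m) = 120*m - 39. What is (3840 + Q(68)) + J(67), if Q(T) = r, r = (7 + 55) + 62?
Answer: 11965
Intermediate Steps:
J(m) = -39 + 120*m
r = 124 (r = 62 + 62 = 124)
Q(T) = 124
(3840 + Q(68)) + J(67) = (3840 + 124) + (-39 + 120*67) = 3964 + (-39 + 8040) = 3964 + 8001 = 11965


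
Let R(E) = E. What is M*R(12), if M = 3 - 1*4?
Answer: -12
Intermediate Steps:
M = -1 (M = 3 - 4 = -1)
M*R(12) = -1*12 = -12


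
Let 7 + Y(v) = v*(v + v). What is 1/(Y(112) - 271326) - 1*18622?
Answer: -4585574391/246245 ≈ -18622.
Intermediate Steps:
Y(v) = -7 + 2*v² (Y(v) = -7 + v*(v + v) = -7 + v*(2*v) = -7 + 2*v²)
1/(Y(112) - 271326) - 1*18622 = 1/((-7 + 2*112²) - 271326) - 1*18622 = 1/((-7 + 2*12544) - 271326) - 18622 = 1/((-7 + 25088) - 271326) - 18622 = 1/(25081 - 271326) - 18622 = 1/(-246245) - 18622 = -1/246245 - 18622 = -4585574391/246245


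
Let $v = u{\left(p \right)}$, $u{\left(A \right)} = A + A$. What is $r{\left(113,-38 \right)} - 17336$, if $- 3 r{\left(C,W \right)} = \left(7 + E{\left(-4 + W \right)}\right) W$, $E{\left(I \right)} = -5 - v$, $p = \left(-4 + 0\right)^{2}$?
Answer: $-17716$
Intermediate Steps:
$p = 16$ ($p = \left(-4\right)^{2} = 16$)
$u{\left(A \right)} = 2 A$
$v = 32$ ($v = 2 \cdot 16 = 32$)
$E{\left(I \right)} = -37$ ($E{\left(I \right)} = -5 - 32 = -37$)
$r{\left(C,W \right)} = 10 W$ ($r{\left(C,W \right)} = - \frac{\left(7 - 37\right) W}{3} = - \frac{\left(-30\right) W}{3} = 10 W$)
$r{\left(113,-38 \right)} - 17336 = 10 \left(-38\right) - 17336 = -380 - 17336 = -17716$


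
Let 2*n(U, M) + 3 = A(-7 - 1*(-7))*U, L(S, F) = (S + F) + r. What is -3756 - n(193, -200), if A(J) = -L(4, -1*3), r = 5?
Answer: -6351/2 ≈ -3175.5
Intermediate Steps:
L(S, F) = 5 + F + S (L(S, F) = (S + F) + 5 = (F + S) + 5 = 5 + F + S)
A(J) = -6 (A(J) = -(5 - 1*3 + 4) = -(5 - 3 + 4) = -1*6 = -6)
n(U, M) = -3/2 - 3*U (n(U, M) = -3/2 + (-6*U)/2 = -3/2 - 3*U)
-3756 - n(193, -200) = -3756 - (-3/2 - 3*193) = -3756 - (-3/2 - 579) = -3756 - 1*(-1161/2) = -3756 + 1161/2 = -6351/2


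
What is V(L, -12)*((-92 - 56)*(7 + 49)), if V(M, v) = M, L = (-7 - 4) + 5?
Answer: 49728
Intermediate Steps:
L = -6 (L = -11 + 5 = -6)
V(L, -12)*((-92 - 56)*(7 + 49)) = -6*(-92 - 56)*(7 + 49) = -(-888)*56 = -6*(-8288) = 49728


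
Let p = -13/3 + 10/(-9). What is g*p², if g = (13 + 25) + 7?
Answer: 12005/9 ≈ 1333.9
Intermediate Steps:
g = 45 (g = 38 + 7 = 45)
p = -49/9 (p = -13*⅓ + 10*(-⅑) = -13/3 - 10/9 = -49/9 ≈ -5.4444)
g*p² = 45*(-49/9)² = 45*(2401/81) = 12005/9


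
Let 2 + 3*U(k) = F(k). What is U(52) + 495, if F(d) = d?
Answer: 1535/3 ≈ 511.67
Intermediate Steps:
U(k) = -2/3 + k/3
U(52) + 495 = (-2/3 + (1/3)*52) + 495 = (-2/3 + 52/3) + 495 = 50/3 + 495 = 1535/3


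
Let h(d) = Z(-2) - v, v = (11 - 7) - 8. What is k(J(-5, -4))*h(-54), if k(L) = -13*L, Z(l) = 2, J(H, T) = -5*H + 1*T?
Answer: -1638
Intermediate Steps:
J(H, T) = T - 5*H (J(H, T) = -5*H + T = T - 5*H)
v = -4 (v = 4 - 8 = -4)
h(d) = 6 (h(d) = 2 - 1*(-4) = 2 + 4 = 6)
k(J(-5, -4))*h(-54) = -13*(-4 - 5*(-5))*6 = -13*(-4 + 25)*6 = -13*21*6 = -273*6 = -1638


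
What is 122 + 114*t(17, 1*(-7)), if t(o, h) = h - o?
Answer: -2614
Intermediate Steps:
122 + 114*t(17, 1*(-7)) = 122 + 114*(1*(-7) - 1*17) = 122 + 114*(-7 - 17) = 122 + 114*(-24) = 122 - 2736 = -2614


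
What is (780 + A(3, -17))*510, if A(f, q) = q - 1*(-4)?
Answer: 391170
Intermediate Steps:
A(f, q) = 4 + q (A(f, q) = q + 4 = 4 + q)
(780 + A(3, -17))*510 = (780 + (4 - 17))*510 = (780 - 13)*510 = 767*510 = 391170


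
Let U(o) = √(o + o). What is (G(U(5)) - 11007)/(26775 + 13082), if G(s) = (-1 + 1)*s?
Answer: -11007/39857 ≈ -0.27616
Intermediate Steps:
U(o) = √2*√o (U(o) = √(2*o) = √2*√o)
G(s) = 0 (G(s) = 0*s = 0)
(G(U(5)) - 11007)/(26775 + 13082) = (0 - 11007)/(26775 + 13082) = -11007/39857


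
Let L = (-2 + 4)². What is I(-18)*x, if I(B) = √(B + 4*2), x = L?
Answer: 4*I*√10 ≈ 12.649*I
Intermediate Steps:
L = 4 (L = 2² = 4)
x = 4
I(B) = √(8 + B) (I(B) = √(B + 8) = √(8 + B))
I(-18)*x = √(8 - 18)*4 = √(-10)*4 = (I*√10)*4 = 4*I*√10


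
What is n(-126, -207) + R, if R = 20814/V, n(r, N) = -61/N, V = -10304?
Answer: -79999/46368 ≈ -1.7253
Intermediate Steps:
R = -10407/5152 (R = 20814/(-10304) = 20814*(-1/10304) = -10407/5152 ≈ -2.0200)
n(-126, -207) + R = -61/(-207) - 10407/5152 = -61*(-1/207) - 10407/5152 = 61/207 - 10407/5152 = -79999/46368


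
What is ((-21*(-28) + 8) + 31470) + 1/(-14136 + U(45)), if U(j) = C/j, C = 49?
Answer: 20396252641/636071 ≈ 32066.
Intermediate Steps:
U(j) = 49/j
((-21*(-28) + 8) + 31470) + 1/(-14136 + U(45)) = ((-21*(-28) + 8) + 31470) + 1/(-14136 + 49/45) = ((588 + 8) + 31470) + 1/(-14136 + 49*(1/45)) = (596 + 31470) + 1/(-14136 + 49/45) = 32066 + 1/(-636071/45) = 32066 - 45/636071 = 20396252641/636071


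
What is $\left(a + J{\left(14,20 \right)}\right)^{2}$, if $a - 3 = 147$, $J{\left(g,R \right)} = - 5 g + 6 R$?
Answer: $40000$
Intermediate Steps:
$a = 150$ ($a = 3 + 147 = 150$)
$\left(a + J{\left(14,20 \right)}\right)^{2} = \left(150 + \left(\left(-5\right) 14 + 6 \cdot 20\right)\right)^{2} = \left(150 + \left(-70 + 120\right)\right)^{2} = \left(150 + 50\right)^{2} = 200^{2} = 40000$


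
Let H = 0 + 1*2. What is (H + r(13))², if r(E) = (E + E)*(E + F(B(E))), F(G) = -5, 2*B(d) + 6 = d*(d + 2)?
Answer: 44100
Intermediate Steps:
B(d) = -3 + d*(2 + d)/2 (B(d) = -3 + (d*(d + 2))/2 = -3 + (d*(2 + d))/2 = -3 + d*(2 + d)/2)
H = 2 (H = 0 + 2 = 2)
r(E) = 2*E*(-5 + E) (r(E) = (E + E)*(E - 5) = (2*E)*(-5 + E) = 2*E*(-5 + E))
(H + r(13))² = (2 + 2*13*(-5 + 13))² = (2 + 2*13*8)² = (2 + 208)² = 210² = 44100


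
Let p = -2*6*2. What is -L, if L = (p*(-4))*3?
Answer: -288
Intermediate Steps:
p = -24 (p = -12*2 = -24)
L = 288 (L = -24*(-4)*3 = 96*3 = 288)
-L = -1*288 = -288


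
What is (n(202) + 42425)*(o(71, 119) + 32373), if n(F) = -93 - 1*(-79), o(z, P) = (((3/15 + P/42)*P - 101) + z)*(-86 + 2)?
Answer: 969473049/5 ≈ 1.9389e+8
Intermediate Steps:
o(z, P) = 8484 - 84*z - 84*P*(1/5 + P/42) (o(z, P) = (((3*(1/15) + P*(1/42))*P - 101) + z)*(-84) = (((1/5 + P/42)*P - 101) + z)*(-84) = ((P*(1/5 + P/42) - 101) + z)*(-84) = ((-101 + P*(1/5 + P/42)) + z)*(-84) = (-101 + z + P*(1/5 + P/42))*(-84) = 8484 - 84*z - 84*P*(1/5 + P/42))
n(F) = -14 (n(F) = -93 + 79 = -14)
(n(202) + 42425)*(o(71, 119) + 32373) = (-14 + 42425)*((8484 - 84*71 - 2*119**2 - 84/5*119) + 32373) = 42411*((8484 - 5964 - 2*14161 - 9996/5) + 32373) = 42411*((8484 - 5964 - 28322 - 9996/5) + 32373) = 42411*(-139006/5 + 32373) = 42411*(22859/5) = 969473049/5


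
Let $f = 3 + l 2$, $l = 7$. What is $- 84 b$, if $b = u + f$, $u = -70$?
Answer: $4452$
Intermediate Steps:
$f = 17$ ($f = 3 + 7 \cdot 2 = 3 + 14 = 17$)
$b = -53$ ($b = -70 + 17 = -53$)
$- 84 b = \left(-84\right) \left(-53\right) = 4452$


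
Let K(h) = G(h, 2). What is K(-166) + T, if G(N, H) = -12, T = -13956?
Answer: -13968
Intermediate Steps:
K(h) = -12
K(-166) + T = -12 - 13956 = -13968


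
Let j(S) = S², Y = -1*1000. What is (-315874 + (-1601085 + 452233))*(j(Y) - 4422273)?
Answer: 5012692242198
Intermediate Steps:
Y = -1000
(-315874 + (-1601085 + 452233))*(j(Y) - 4422273) = (-315874 + (-1601085 + 452233))*((-1000)² - 4422273) = (-315874 - 1148852)*(1000000 - 4422273) = -1464726*(-3422273) = 5012692242198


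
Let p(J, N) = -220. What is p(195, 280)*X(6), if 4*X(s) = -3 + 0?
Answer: 165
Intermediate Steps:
X(s) = -¾ (X(s) = (-3 + 0)/4 = (¼)*(-3) = -¾)
p(195, 280)*X(6) = -220*(-¾) = 165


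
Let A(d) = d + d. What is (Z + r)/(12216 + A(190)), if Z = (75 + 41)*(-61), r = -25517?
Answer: -32593/12596 ≈ -2.5876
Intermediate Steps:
A(d) = 2*d
Z = -7076 (Z = 116*(-61) = -7076)
(Z + r)/(12216 + A(190)) = (-7076 - 25517)/(12216 + 2*190) = -32593/(12216 + 380) = -32593/12596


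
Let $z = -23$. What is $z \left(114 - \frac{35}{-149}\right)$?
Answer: $- \frac{391483}{149} \approx -2627.4$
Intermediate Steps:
$z \left(114 - \frac{35}{-149}\right) = - 23 \left(114 - \frac{35}{-149}\right) = - 23 \left(114 - - \frac{35}{149}\right) = - 23 \left(114 + \frac{35}{149}\right) = \left(-23\right) \frac{17021}{149} = - \frac{391483}{149}$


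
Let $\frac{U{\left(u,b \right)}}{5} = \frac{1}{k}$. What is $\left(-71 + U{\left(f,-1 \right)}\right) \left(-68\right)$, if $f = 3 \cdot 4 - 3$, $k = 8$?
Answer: $\frac{9571}{2} \approx 4785.5$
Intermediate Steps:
$f = 9$ ($f = 12 - 3 = 9$)
$U{\left(u,b \right)} = \frac{5}{8}$
$\left(-71 + U{\left(f,-1 \right)}\right) \left(-68\right) = \left(-71 + \frac{5}{8}\right) \left(-68\right) = \left(- \frac{563}{8}\right) \left(-68\right) = \frac{9571}{2}$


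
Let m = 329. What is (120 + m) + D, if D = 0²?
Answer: 449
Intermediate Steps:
D = 0
(120 + m) + D = (120 + 329) + 0 = 449 + 0 = 449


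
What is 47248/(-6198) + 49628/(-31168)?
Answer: -222527501/24147408 ≈ -9.2154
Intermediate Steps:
47248/(-6198) + 49628/(-31168) = 47248*(-1/6198) + 49628*(-1/31168) = -23624/3099 - 12407/7792 = -222527501/24147408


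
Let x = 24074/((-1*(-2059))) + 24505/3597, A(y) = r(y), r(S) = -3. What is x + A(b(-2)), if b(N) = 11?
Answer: 114831304/7406223 ≈ 15.505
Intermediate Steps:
A(y) = -3
x = 137049973/7406223 (x = 24074/2059 + 24505*(1/3597) = 24074*(1/2059) + 24505/3597 = 24074/2059 + 24505/3597 = 137049973/7406223 ≈ 18.505)
x + A(b(-2)) = 137049973/7406223 - 3 = 114831304/7406223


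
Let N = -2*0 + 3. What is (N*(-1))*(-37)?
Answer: 111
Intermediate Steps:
N = 3 (N = 0 + 3 = 3)
(N*(-1))*(-37) = (3*(-1))*(-37) = -3*(-37) = 111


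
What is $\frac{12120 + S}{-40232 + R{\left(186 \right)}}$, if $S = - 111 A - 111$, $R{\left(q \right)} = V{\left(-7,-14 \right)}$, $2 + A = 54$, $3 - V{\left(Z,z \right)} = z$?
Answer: $- \frac{297}{1915} \approx -0.15509$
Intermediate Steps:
$V{\left(Z,z \right)} = 3 - z$
$A = 52$ ($A = -2 + 54 = 52$)
$R{\left(q \right)} = 17$ ($R{\left(q \right)} = 3 - -14 = 3 + 14 = 17$)
$S = -5883$ ($S = \left(-111\right) 52 - 111 = -5772 - 111 = -5883$)
$\frac{12120 + S}{-40232 + R{\left(186 \right)}} = \frac{12120 - 5883}{-40232 + 17} = \frac{6237}{-40215} = 6237 \left(- \frac{1}{40215}\right) = - \frac{297}{1915}$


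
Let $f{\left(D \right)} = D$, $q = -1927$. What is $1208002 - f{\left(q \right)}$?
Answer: $1209929$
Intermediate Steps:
$1208002 - f{\left(q \right)} = 1208002 - -1927 = 1208002 + 1927 = 1209929$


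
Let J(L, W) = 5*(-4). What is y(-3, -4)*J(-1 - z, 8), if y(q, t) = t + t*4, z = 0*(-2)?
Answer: 400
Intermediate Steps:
z = 0
y(q, t) = 5*t (y(q, t) = t + 4*t = 5*t)
J(L, W) = -20
y(-3, -4)*J(-1 - z, 8) = (5*(-4))*(-20) = -20*(-20) = 400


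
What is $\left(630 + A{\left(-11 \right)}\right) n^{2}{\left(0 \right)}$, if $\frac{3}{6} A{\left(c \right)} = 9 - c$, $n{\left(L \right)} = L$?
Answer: $0$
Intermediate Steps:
$A{\left(c \right)} = 18 - 2 c$ ($A{\left(c \right)} = 2 \left(9 - c\right) = 18 - 2 c$)
$\left(630 + A{\left(-11 \right)}\right) n^{2}{\left(0 \right)} = \left(630 + \left(18 - -22\right)\right) 0^{2} = \left(630 + \left(18 + 22\right)\right) 0 = \left(630 + 40\right) 0 = 670 \cdot 0 = 0$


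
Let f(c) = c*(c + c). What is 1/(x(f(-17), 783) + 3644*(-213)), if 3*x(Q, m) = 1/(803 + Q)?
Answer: -4143/3215680595 ≈ -1.2884e-6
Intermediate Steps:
f(c) = 2*c² (f(c) = c*(2*c) = 2*c²)
x(Q, m) = 1/(3*(803 + Q))
1/(x(f(-17), 783) + 3644*(-213)) = 1/(1/(3*(803 + 2*(-17)²)) + 3644*(-213)) = 1/(1/(3*(803 + 2*289)) - 776172) = 1/(1/(3*(803 + 578)) - 776172) = 1/((⅓)/1381 - 776172) = 1/((⅓)*(1/1381) - 776172) = 1/(1/4143 - 776172) = 1/(-3215680595/4143) = -4143/3215680595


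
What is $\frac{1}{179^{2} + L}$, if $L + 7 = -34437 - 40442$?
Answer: $- \frac{1}{42845} \approx -2.334 \cdot 10^{-5}$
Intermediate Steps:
$L = -74886$ ($L = -7 - 74879 = -74886$)
$\frac{1}{179^{2} + L} = \frac{1}{179^{2} - 74886} = \frac{1}{32041 - 74886} = \frac{1}{-42845} = - \frac{1}{42845}$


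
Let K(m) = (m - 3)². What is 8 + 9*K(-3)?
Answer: 332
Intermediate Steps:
K(m) = (-3 + m)²
8 + 9*K(-3) = 8 + 9*(-3 - 3)² = 8 + 9*(-6)² = 8 + 9*36 = 8 + 324 = 332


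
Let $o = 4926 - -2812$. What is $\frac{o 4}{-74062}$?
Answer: $- \frac{15476}{37031} \approx -0.41792$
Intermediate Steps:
$o = 7738$ ($o = 4926 + 2812 = 7738$)
$\frac{o 4}{-74062} = \frac{7738 \cdot 4}{-74062} = 30952 \left(- \frac{1}{74062}\right) = - \frac{15476}{37031}$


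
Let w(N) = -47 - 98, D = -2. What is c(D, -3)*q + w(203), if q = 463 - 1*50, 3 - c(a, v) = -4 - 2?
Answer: 3572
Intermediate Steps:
w(N) = -145
c(a, v) = 9 (c(a, v) = 3 - (-4 - 2) = 3 - 1*(-6) = 3 + 6 = 9)
q = 413 (q = 463 - 50 = 413)
c(D, -3)*q + w(203) = 9*413 - 145 = 3717 - 145 = 3572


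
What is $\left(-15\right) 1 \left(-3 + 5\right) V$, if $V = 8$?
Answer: $-240$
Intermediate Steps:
$\left(-15\right) 1 \left(-3 + 5\right) V = \left(-15\right) 1 \left(-3 + 5\right) 8 = - 15 \cdot 2 \cdot 8 = \left(-15\right) 16 = -240$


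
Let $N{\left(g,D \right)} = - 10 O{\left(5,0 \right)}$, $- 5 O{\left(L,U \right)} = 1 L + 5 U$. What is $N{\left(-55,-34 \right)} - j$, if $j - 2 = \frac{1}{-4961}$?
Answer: $\frac{39689}{4961} \approx 8.0002$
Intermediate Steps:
$O{\left(L,U \right)} = - U - \frac{L}{5}$ ($O{\left(L,U \right)} = - \frac{1 L + 5 U}{5} = - \frac{L + 5 U}{5} = - U - \frac{L}{5}$)
$j = \frac{9921}{4961}$ ($j = 2 + \frac{1}{-4961} = 2 - \frac{1}{4961} = \frac{9921}{4961} \approx 1.9998$)
$N{\left(g,D \right)} = 10$ ($N{\left(g,D \right)} = - 10 \left(\left(-1\right) 0 - 1\right) = - 10 \left(0 - 1\right) = \left(-10\right) \left(-1\right) = 10$)
$N{\left(-55,-34 \right)} - j = 10 - \frac{9921}{4961} = \frac{39689}{4961}$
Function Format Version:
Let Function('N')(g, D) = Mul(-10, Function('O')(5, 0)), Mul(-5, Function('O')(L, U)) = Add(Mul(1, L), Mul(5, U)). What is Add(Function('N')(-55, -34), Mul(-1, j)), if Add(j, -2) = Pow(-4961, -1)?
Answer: Rational(39689, 4961) ≈ 8.0002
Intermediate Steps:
Function('O')(L, U) = Add(Mul(-1, U), Mul(Rational(-1, 5), L)) (Function('O')(L, U) = Mul(Rational(-1, 5), Add(Mul(1, L), Mul(5, U))) = Mul(Rational(-1, 5), Add(L, Mul(5, U))) = Add(Mul(-1, U), Mul(Rational(-1, 5), L)))
j = Rational(9921, 4961) (j = Add(2, Pow(-4961, -1)) = Add(2, Rational(-1, 4961)) = Rational(9921, 4961) ≈ 1.9998)
Function('N')(g, D) = 10 (Function('N')(g, D) = Mul(-10, Add(Mul(-1, 0), Mul(Rational(-1, 5), 5))) = Mul(-10, Add(0, -1)) = Mul(-10, -1) = 10)
Add(Function('N')(-55, -34), Mul(-1, j)) = Add(10, Mul(-1, Rational(9921, 4961))) = Add(10, Rational(-9921, 4961)) = Rational(39689, 4961)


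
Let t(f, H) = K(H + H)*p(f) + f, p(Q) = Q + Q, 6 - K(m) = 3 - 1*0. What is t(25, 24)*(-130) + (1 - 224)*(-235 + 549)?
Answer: -92772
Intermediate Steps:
K(m) = 3 (K(m) = 6 - (3 - 1*0) = 6 - (3 + 0) = 6 - 1*3 = 6 - 3 = 3)
p(Q) = 2*Q
t(f, H) = 7*f (t(f, H) = 3*(2*f) + f = 6*f + f = 7*f)
t(25, 24)*(-130) + (1 - 224)*(-235 + 549) = (7*25)*(-130) + (1 - 224)*(-235 + 549) = 175*(-130) - 223*314 = -22750 - 70022 = -92772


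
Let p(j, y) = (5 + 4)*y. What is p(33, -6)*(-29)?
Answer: 1566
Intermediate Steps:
p(j, y) = 9*y
p(33, -6)*(-29) = (9*(-6))*(-29) = -54*(-29) = 1566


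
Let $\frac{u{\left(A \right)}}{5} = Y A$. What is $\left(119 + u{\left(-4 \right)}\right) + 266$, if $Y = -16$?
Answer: $705$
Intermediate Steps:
$u{\left(A \right)} = - 80 A$ ($u{\left(A \right)} = 5 \left(- 16 A\right) = - 80 A$)
$\left(119 + u{\left(-4 \right)}\right) + 266 = \left(119 - -320\right) + 266 = \left(119 + 320\right) + 266 = 439 + 266 = 705$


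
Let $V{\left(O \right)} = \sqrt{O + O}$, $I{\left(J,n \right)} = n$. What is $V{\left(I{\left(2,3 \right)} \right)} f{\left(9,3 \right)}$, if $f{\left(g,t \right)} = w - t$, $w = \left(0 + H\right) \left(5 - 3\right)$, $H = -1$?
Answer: $- 5 \sqrt{6} \approx -12.247$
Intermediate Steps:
$w = -2$ ($w = \left(0 - 1\right) \left(5 - 3\right) = \left(-1\right) 2 = -2$)
$f{\left(g,t \right)} = -2 - t$
$V{\left(O \right)} = \sqrt{2} \sqrt{O}$ ($V{\left(O \right)} = \sqrt{2 O} = \sqrt{2} \sqrt{O}$)
$V{\left(I{\left(2,3 \right)} \right)} f{\left(9,3 \right)} = \sqrt{2} \sqrt{3} \left(-2 - 3\right) = \sqrt{6} \left(-2 - 3\right) = \sqrt{6} \left(-5\right) = - 5 \sqrt{6}$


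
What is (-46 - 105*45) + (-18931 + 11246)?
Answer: -12456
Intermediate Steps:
(-46 - 105*45) + (-18931 + 11246) = (-46 - 4725) - 7685 = -4771 - 7685 = -12456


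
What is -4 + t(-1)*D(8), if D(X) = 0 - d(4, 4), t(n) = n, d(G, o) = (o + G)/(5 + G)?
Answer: -28/9 ≈ -3.1111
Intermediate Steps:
d(G, o) = (G + o)/(5 + G)
D(X) = -8/9 (D(X) = 0 - (4 + 4)/(5 + 4) = 0 - 8/9 = -8/9)
-4 + t(-1)*D(8) = -4 - 1*(-8/9) = -4 + 8/9 = -28/9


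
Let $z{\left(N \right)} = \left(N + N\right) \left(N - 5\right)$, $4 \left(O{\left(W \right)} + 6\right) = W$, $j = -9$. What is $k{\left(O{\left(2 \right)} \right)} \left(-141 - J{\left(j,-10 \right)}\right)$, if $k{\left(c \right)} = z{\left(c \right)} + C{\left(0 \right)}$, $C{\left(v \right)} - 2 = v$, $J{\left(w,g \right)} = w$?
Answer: $-15510$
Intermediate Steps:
$O{\left(W \right)} = -6 + \frac{W}{4}$
$C{\left(v \right)} = 2 + v$
$z{\left(N \right)} = 2 N \left(-5 + N\right)$
$k{\left(c \right)} = 2 + 2 c \left(-5 + c\right)$ ($k{\left(c \right)} = 2 c \left(-5 + c\right) + \left(2 + 0\right) = 2 c \left(-5 + c\right) + 2 = 2 + 2 c \left(-5 + c\right)$)
$k{\left(O{\left(2 \right)} \right)} \left(-141 - J{\left(j,-10 \right)}\right) = \left(2 + 2 \left(-6 + \frac{1}{4} \cdot 2\right) \left(-5 + \left(-6 + \frac{1}{4} \cdot 2\right)\right)\right) \left(-141 - -9\right) = \left(2 + 2 \left(-6 + \frac{1}{2}\right) \left(-5 + \left(-6 + \frac{1}{2}\right)\right)\right) \left(-141 + 9\right) = \left(2 + 2 \left(- \frac{11}{2}\right) \left(-5 - \frac{11}{2}\right)\right) \left(-132\right) = \left(2 + 2 \left(- \frac{11}{2}\right) \left(- \frac{21}{2}\right)\right) \left(-132\right) = \left(2 + \frac{231}{2}\right) \left(-132\right) = \frac{235}{2} \left(-132\right) = -15510$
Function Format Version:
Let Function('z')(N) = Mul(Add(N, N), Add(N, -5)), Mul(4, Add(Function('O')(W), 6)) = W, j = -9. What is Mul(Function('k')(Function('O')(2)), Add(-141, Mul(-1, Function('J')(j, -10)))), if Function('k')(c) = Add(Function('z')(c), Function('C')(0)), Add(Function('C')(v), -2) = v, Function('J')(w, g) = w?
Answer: -15510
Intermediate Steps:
Function('O')(W) = Add(-6, Mul(Rational(1, 4), W))
Function('C')(v) = Add(2, v)
Function('z')(N) = Mul(2, N, Add(-5, N)) (Function('z')(N) = Mul(Mul(2, N), Add(-5, N)) = Mul(2, N, Add(-5, N)))
Function('k')(c) = Add(2, Mul(2, c, Add(-5, c))) (Function('k')(c) = Add(Mul(2, c, Add(-5, c)), Add(2, 0)) = Add(Mul(2, c, Add(-5, c)), 2) = Add(2, Mul(2, c, Add(-5, c))))
Mul(Function('k')(Function('O')(2)), Add(-141, Mul(-1, Function('J')(j, -10)))) = Mul(Add(2, Mul(2, Add(-6, Mul(Rational(1, 4), 2)), Add(-5, Add(-6, Mul(Rational(1, 4), 2))))), Add(-141, Mul(-1, -9))) = Mul(Add(2, Mul(2, Add(-6, Rational(1, 2)), Add(-5, Add(-6, Rational(1, 2))))), Add(-141, 9)) = Mul(Add(2, Mul(2, Rational(-11, 2), Add(-5, Rational(-11, 2)))), -132) = Mul(Add(2, Mul(2, Rational(-11, 2), Rational(-21, 2))), -132) = Mul(Add(2, Rational(231, 2)), -132) = Mul(Rational(235, 2), -132) = -15510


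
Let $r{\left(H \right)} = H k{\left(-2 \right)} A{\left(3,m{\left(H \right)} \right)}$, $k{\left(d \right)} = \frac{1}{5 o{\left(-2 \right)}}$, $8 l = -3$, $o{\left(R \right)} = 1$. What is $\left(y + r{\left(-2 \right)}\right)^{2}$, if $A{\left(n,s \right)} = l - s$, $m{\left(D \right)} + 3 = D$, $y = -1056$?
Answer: $\frac{447618649}{400} \approx 1.119 \cdot 10^{6}$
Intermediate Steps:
$m{\left(D \right)} = -3 + D$
$l = - \frac{3}{8}$ ($l = \frac{1}{8} \left(-3\right) = - \frac{3}{8} \approx -0.375$)
$k{\left(d \right)} = \frac{1}{5}$ ($k{\left(d \right)} = \frac{1}{5 \cdot 1} = \frac{1}{5} \cdot 1 = \frac{1}{5}$)
$A{\left(n,s \right)} = - \frac{3}{8} - s$
$r{\left(H \right)} = \frac{H \left(\frac{21}{8} - H\right)}{5}$ ($r{\left(H \right)} = H \frac{1}{5} \left(- \frac{3}{8} - \left(-3 + H\right)\right) = \frac{H}{5} \left(- \frac{3}{8} - \left(-3 + H\right)\right) = \frac{H}{5} \left(\frac{21}{8} - H\right) = \frac{H \left(\frac{21}{8} - H\right)}{5}$)
$\left(y + r{\left(-2 \right)}\right)^{2} = \left(-1056 + \frac{1}{40} \left(-2\right) \left(21 - -16\right)\right)^{2} = \left(-1056 + \frac{1}{40} \left(-2\right) \left(21 + 16\right)\right)^{2} = \left(-1056 + \frac{1}{40} \left(-2\right) 37\right)^{2} = \left(-1056 - \frac{37}{20}\right)^{2} = \left(- \frac{21157}{20}\right)^{2} = \frac{447618649}{400}$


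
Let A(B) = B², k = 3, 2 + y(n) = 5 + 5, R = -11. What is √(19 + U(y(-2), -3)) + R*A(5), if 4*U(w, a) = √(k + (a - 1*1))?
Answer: -275 + √(76 + I)/2 ≈ -270.64 + 0.028676*I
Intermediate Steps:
y(n) = 8 (y(n) = -2 + (5 + 5) = -2 + 10 = 8)
U(w, a) = √(2 + a)/4 (U(w, a) = √(3 + (a - 1*1))/4 = √(3 + (a - 1))/4 = √(3 + (-1 + a))/4 = √(2 + a)/4)
√(19 + U(y(-2), -3)) + R*A(5) = √(19 + √(2 - 3)/4) - 11*5² = √(19 + √(-1)/4) - 11*25 = √(19 + I/4) - 275 = -275 + √(19 + I/4)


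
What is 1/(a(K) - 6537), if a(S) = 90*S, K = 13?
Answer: -1/5367 ≈ -0.00018632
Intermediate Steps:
1/(a(K) - 6537) = 1/(90*13 - 6537) = 1/(1170 - 6537) = 1/(-5367) = -1/5367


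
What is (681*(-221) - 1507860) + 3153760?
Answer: 1495399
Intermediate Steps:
(681*(-221) - 1507860) + 3153760 = (-150501 - 1507860) + 3153760 = -1658361 + 3153760 = 1495399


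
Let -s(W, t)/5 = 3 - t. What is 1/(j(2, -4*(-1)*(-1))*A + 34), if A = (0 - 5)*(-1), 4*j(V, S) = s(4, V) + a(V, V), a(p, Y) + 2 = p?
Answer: 4/111 ≈ 0.036036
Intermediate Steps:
a(p, Y) = -2 + p
s(W, t) = -15 + 5*t (s(W, t) = -5*(3 - t) = -15 + 5*t)
j(V, S) = -17/4 + 3*V/2 (j(V, S) = ((-15 + 5*V) + (-2 + V))/4 = (-17 + 6*V)/4 = -17/4 + 3*V/2)
A = 5 (A = -5*(-1) = 5)
1/(j(2, -4*(-1)*(-1))*A + 34) = 1/((-17/4 + (3/2)*2)*5 + 34) = 1/((-17/4 + 3)*5 + 34) = 1/(-5/4*5 + 34) = 1/(-25/4 + 34) = 1/(111/4) = 4/111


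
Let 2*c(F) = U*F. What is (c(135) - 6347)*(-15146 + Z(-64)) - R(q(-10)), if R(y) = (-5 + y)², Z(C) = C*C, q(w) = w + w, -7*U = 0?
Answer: 70133725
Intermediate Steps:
U = 0 (U = -⅐*0 = 0)
q(w) = 2*w
Z(C) = C²
c(F) = 0 (c(F) = (0*F)/2 = (½)*0 = 0)
(c(135) - 6347)*(-15146 + Z(-64)) - R(q(-10)) = (0 - 6347)*(-15146 + (-64)²) - (-5 + 2*(-10))² = -6347*(-15146 + 4096) - (-5 - 20)² = -6347*(-11050) - 1*(-25)² = 70134350 - 1*625 = 70134350 - 625 = 70133725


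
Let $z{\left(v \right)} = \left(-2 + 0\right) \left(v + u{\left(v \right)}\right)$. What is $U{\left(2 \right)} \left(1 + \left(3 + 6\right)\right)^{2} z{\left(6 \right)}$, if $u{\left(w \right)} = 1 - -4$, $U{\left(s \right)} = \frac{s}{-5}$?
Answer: $880$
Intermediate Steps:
$U{\left(s \right)} = - \frac{s}{5}$ ($U{\left(s \right)} = s \left(- \frac{1}{5}\right) = - \frac{s}{5}$)
$u{\left(w \right)} = 5$ ($u{\left(w \right)} = 1 + 4 = 5$)
$z{\left(v \right)} = -10 - 2 v$ ($z{\left(v \right)} = \left(-2 + 0\right) \left(v + 5\right) = - 2 \left(5 + v\right) = -10 - 2 v$)
$U{\left(2 \right)} \left(1 + \left(3 + 6\right)\right)^{2} z{\left(6 \right)} = \left(- \frac{1}{5}\right) 2 \left(1 + \left(3 + 6\right)\right)^{2} \left(-10 - 12\right) = - \frac{2 \left(1 + 9\right)^{2}}{5} \left(-10 - 12\right) = - \frac{2 \cdot 10^{2}}{5} \left(-22\right) = \left(- \frac{2}{5}\right) 100 \left(-22\right) = \left(-40\right) \left(-22\right) = 880$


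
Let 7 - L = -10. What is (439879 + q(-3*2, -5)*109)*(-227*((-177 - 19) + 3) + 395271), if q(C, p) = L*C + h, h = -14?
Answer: 187591198270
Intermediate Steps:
L = 17 (L = 7 - 1*(-10) = 7 + 10 = 17)
q(C, p) = -14 + 17*C (q(C, p) = 17*C - 14 = -14 + 17*C)
(439879 + q(-3*2, -5)*109)*(-227*((-177 - 19) + 3) + 395271) = (439879 + (-14 + 17*(-3*2))*109)*(-227*((-177 - 19) + 3) + 395271) = (439879 + (-14 + 17*(-6))*109)*(-227*(-196 + 3) + 395271) = (439879 + (-14 - 102)*109)*(-227*(-193) + 395271) = (439879 - 116*109)*(43811 + 395271) = (439879 - 12644)*439082 = 427235*439082 = 187591198270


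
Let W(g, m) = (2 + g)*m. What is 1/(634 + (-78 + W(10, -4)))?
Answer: 1/508 ≈ 0.0019685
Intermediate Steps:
W(g, m) = m*(2 + g)
1/(634 + (-78 + W(10, -4))) = 1/(634 + (-78 - 4*(2 + 10))) = 1/(634 + (-78 - 4*12)) = 1/(634 + (-78 - 48)) = 1/(634 - 126) = 1/508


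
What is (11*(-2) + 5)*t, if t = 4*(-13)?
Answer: 884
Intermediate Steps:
t = -52
(11*(-2) + 5)*t = (11*(-2) + 5)*(-52) = (-22 + 5)*(-52) = -17*(-52) = 884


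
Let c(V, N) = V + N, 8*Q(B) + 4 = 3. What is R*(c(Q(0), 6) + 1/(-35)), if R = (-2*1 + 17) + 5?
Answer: 1637/14 ≈ 116.93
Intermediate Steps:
R = 20 (R = (-2 + 17) + 5 = 15 + 5 = 20)
Q(B) = -⅛ (Q(B) = -½ + (⅛)*3 = -½ + 3/8 = -⅛)
c(V, N) = N + V
R*(c(Q(0), 6) + 1/(-35)) = 20*((6 - ⅛) + 1/(-35)) = 20*(47/8 - 1/35) = 20*(1637/280) = 1637/14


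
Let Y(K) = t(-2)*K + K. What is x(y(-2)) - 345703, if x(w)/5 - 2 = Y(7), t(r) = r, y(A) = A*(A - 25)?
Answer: -345728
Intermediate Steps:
y(A) = A*(-25 + A)
Y(K) = -K (Y(K) = -2*K + K = -K)
x(w) = -25 (x(w) = 10 + 5*(-1*7) = 10 + 5*(-7) = 10 - 35 = -25)
x(y(-2)) - 345703 = -25 - 345703 = -345728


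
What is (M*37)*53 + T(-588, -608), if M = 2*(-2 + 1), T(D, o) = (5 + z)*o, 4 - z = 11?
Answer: -2706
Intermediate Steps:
z = -7 (z = 4 - 1*11 = 4 - 11 = -7)
T(D, o) = -2*o (T(D, o) = (5 - 7)*o = -2*o)
M = -2 (M = 2*(-1) = -2)
(M*37)*53 + T(-588, -608) = -2*37*53 - 2*(-608) = -74*53 + 1216 = -3922 + 1216 = -2706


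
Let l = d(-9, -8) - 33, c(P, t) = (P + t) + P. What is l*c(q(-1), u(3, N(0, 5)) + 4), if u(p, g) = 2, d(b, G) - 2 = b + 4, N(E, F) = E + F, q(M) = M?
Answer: -144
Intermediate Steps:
d(b, G) = 6 + b (d(b, G) = 2 + (b + 4) = 2 + (4 + b) = 6 + b)
c(P, t) = t + 2*P
l = -36 (l = (6 - 9) - 33 = -3 - 33 = -36)
l*c(q(-1), u(3, N(0, 5)) + 4) = -36*((2 + 4) + 2*(-1)) = -36*(6 - 2) = -36*4 = -144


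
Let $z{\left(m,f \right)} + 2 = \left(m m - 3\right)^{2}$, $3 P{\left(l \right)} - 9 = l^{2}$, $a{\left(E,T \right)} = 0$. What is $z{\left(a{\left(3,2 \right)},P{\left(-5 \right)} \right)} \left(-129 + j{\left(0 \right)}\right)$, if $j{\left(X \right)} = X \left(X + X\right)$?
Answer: $-903$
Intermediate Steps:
$P{\left(l \right)} = 3 + \frac{l^{2}}{3}$
$j{\left(X \right)} = 2 X^{2}$ ($j{\left(X \right)} = X 2 X = 2 X^{2}$)
$z{\left(m,f \right)} = -2 + \left(-3 + m^{2}\right)^{2}$ ($z{\left(m,f \right)} = -2 + \left(m m - 3\right)^{2} = -2 + \left(m^{2} - 3\right)^{2} = -2 + \left(-3 + m^{2}\right)^{2}$)
$z{\left(a{\left(3,2 \right)},P{\left(-5 \right)} \right)} \left(-129 + j{\left(0 \right)}\right) = \left(-2 + \left(-3 + 0^{2}\right)^{2}\right) \left(-129 + 2 \cdot 0^{2}\right) = \left(-2 + \left(-3 + 0\right)^{2}\right) \left(-129 + 2 \cdot 0\right) = \left(-2 + \left(-3\right)^{2}\right) \left(-129 + 0\right) = \left(-2 + 9\right) \left(-129\right) = 7 \left(-129\right) = -903$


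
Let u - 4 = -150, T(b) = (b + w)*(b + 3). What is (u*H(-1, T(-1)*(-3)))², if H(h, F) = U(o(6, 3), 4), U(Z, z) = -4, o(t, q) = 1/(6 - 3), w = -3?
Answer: 341056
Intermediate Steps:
T(b) = (-3 + b)*(3 + b) (T(b) = (b - 3)*(b + 3) = (-3 + b)*(3 + b))
o(t, q) = ⅓ (o(t, q) = 1/3 = ⅓)
H(h, F) = -4
u = -146 (u = 4 - 150 = -146)
(u*H(-1, T(-1)*(-3)))² = (-146*(-4))² = 584² = 341056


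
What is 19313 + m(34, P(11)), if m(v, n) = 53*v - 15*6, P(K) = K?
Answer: 21025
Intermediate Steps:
m(v, n) = -90 + 53*v (m(v, n) = 53*v - 90 = -90 + 53*v)
19313 + m(34, P(11)) = 19313 + (-90 + 53*34) = 19313 + (-90 + 1802) = 19313 + 1712 = 21025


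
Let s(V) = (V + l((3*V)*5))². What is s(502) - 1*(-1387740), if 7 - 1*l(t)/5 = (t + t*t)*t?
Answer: 4558534106112171965603109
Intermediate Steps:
l(t) = 35 - 5*t*(t + t²) (l(t) = 35 - 5*(t + t*t)*t = 35 - 5*(t + t²)*t = 35 - 5*t*(t + t²))
s(V) = (35 + V - 16875*V³ - 1125*V²)² (s(V) = (V + (35 - 5*225*V² - 5*3375*V³))² = (V + (35 - 1125*V² - 16875*V³))² = (V + (35 - 16875*V³ - 1125*V²))² = (35 + V - 16875*V³ - 1125*V²)²)
s(502) - 1*(-1387740) = (-35 - 1*502 + 1125*502² + 16875*502³)² - 1*(-1387740) = (-35 - 502 + 1125*252004 + 16875*126506008)² + 1387740 = (-35 - 502 + 283504500 + 2134788885000)² + 1387740 = 2135072388963² + 1387740 = 4558534106112171964215369 + 1387740 = 4558534106112171965603109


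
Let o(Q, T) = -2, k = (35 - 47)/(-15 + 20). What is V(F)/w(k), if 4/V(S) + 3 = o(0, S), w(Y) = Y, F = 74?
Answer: 1/3 ≈ 0.33333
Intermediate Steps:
k = -12/5 ≈ -2.4000
V(S) = -4/5 (V(S) = 4/(-3 - 2) = 4/(-5) = 4*(-1/5) = -4/5)
V(F)/w(k) = -4/(5*(-12/5)) = -4/5*(-5/12) = 1/3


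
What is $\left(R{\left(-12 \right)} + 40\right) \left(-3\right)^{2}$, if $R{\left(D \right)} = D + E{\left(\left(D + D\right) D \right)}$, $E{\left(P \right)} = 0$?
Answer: $252$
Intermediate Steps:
$R{\left(D \right)} = D$ ($R{\left(D \right)} = D + 0 = D$)
$\left(R{\left(-12 \right)} + 40\right) \left(-3\right)^{2} = \left(-12 + 40\right) \left(-3\right)^{2} = 28 \cdot 9 = 252$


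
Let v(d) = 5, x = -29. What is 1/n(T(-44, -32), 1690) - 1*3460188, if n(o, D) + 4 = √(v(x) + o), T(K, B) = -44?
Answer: -190310344/55 - I*√39/55 ≈ -3.4602e+6 - 0.11355*I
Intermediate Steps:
n(o, D) = -4 + √(5 + o)
1/n(T(-44, -32), 1690) - 1*3460188 = 1/(-4 + √(5 - 44)) - 1*3460188 = 1/(-4 + √(-39)) - 3460188 = 1/(-4 + I*√39) - 3460188 = -3460188 + 1/(-4 + I*√39)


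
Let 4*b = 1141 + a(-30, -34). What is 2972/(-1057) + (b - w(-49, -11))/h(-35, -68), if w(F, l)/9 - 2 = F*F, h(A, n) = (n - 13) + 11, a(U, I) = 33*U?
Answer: 1845861/6040 ≈ 305.61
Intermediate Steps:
h(A, n) = -2 + n (h(A, n) = (-13 + n) + 11 = -2 + n)
w(F, l) = 18 + 9*F**2 (w(F, l) = 18 + 9*(F*F) = 18 + 9*F**2)
b = 151/4 (b = (1141 + 33*(-30))/4 = (1141 - 990)/4 = (1/4)*151 = 151/4 ≈ 37.750)
2972/(-1057) + (b - w(-49, -11))/h(-35, -68) = 2972/(-1057) + (151/4 - (18 + 9*(-49)**2))/(-2 - 68) = 2972*(-1/1057) + (151/4 - (18 + 9*2401))/(-70) = -2972/1057 + (151/4 - (18 + 21609))*(-1/70) = -2972/1057 + (151/4 - 1*21627)*(-1/70) = -2972/1057 + (151/4 - 21627)*(-1/70) = -2972/1057 - 86357/4*(-1/70) = -2972/1057 + 86357/280 = 1845861/6040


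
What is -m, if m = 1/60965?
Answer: -1/60965 ≈ -1.6403e-5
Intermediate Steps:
m = 1/60965 ≈ 1.6403e-5
-m = -1*1/60965 = -1/60965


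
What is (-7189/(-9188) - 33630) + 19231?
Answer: -132290823/9188 ≈ -14398.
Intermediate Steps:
(-7189/(-9188) - 33630) + 19231 = (-7189*(-1/9188) - 33630) + 19231 = (7189/9188 - 33630) + 19231 = -308985251/9188 + 19231 = -132290823/9188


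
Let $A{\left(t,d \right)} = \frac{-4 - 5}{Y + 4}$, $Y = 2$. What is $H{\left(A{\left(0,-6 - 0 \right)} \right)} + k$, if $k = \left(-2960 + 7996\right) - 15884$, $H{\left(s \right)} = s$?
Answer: $- \frac{21699}{2} \approx -10850.0$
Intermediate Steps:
$A{\left(t,d \right)} = - \frac{3}{2}$ ($A{\left(t,d \right)} = \frac{-4 - 5}{2 + 4} = - \frac{9}{6} = \left(-9\right) \frac{1}{6} = - \frac{3}{2}$)
$k = -10848$ ($k = 5036 - 15884 = -10848$)
$H{\left(A{\left(0,-6 - 0 \right)} \right)} + k = - \frac{3}{2} - 10848 = - \frac{21699}{2}$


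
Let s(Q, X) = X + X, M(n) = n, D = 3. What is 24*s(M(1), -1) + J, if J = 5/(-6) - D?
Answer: -311/6 ≈ -51.833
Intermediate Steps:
s(Q, X) = 2*X
J = -23/6 (J = 5/(-6) - 1*3 = 5*(-1/6) - 3 = -5/6 - 3 = -23/6 ≈ -3.8333)
24*s(M(1), -1) + J = 24*(2*(-1)) - 23/6 = 24*(-2) - 23/6 = -48 - 23/6 = -311/6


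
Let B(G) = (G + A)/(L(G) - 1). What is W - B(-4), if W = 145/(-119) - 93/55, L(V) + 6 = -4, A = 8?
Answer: -16662/6545 ≈ -2.5458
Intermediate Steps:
L(V) = -10 (L(V) = -6 - 4 = -10)
B(G) = -8/11 - G/11 (B(G) = (G + 8)/(-10 - 1) = (8 + G)/(-11) = (8 + G)*(-1/11) = -8/11 - G/11)
W = -19042/6545 (W = 145*(-1/119) - 93*1/55 = -145/119 - 93/55 = -19042/6545 ≈ -2.9094)
W - B(-4) = -19042/6545 - (-8/11 - 1/11*(-4)) = -19042/6545 - (-8/11 + 4/11) = -19042/6545 - 1*(-4/11) = -19042/6545 + 4/11 = -16662/6545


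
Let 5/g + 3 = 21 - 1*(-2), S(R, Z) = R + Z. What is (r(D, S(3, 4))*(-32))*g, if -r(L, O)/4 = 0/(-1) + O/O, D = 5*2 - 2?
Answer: 32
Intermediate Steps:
D = 8 (D = 10 - 2 = 8)
r(L, O) = -4 (r(L, O) = -4*(0/(-1) + O/O) = -4*(0*(-1) + 1) = -4*(0 + 1) = -4*1 = -4)
g = ¼ (g = 5/(-3 + (21 - 1*(-2))) = 5/(-3 + (21 + 2)) = 5/(-3 + 23) = 5/20 = 5*(1/20) = ¼ ≈ 0.25000)
(r(D, S(3, 4))*(-32))*g = -4*(-32)*(¼) = 128*(¼) = 32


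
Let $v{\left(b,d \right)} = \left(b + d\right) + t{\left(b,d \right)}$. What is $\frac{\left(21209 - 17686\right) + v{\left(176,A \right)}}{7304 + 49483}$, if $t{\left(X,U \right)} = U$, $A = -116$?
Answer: $\frac{3467}{56787} \approx 0.061053$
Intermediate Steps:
$v{\left(b,d \right)} = b + 2 d$ ($v{\left(b,d \right)} = \left(b + d\right) + d = b + 2 d$)
$\frac{\left(21209 - 17686\right) + v{\left(176,A \right)}}{7304 + 49483} = \frac{\left(21209 - 17686\right) + \left(176 + 2 \left(-116\right)\right)}{7304 + 49483} = \frac{3523 + \left(176 - 232\right)}{56787} = \left(3523 - 56\right) \frac{1}{56787} = 3467 \cdot \frac{1}{56787} = \frac{3467}{56787}$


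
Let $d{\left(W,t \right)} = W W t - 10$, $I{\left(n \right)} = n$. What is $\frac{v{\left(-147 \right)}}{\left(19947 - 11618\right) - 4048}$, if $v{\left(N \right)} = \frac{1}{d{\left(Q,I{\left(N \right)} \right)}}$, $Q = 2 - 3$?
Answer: $- \frac{1}{672117} \approx -1.4878 \cdot 10^{-6}$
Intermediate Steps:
$Q = -1$ ($Q = 2 - 3 = -1$)
$d{\left(W,t \right)} = -10 + t W^{2}$ ($d{\left(W,t \right)} = W^{2} t - 10 = t W^{2} - 10 = -10 + t W^{2}$)
$v{\left(N \right)} = \frac{1}{-10 + N}$ ($v{\left(N \right)} = \frac{1}{-10 + N \left(-1\right)^{2}} = \frac{1}{-10 + N 1} = \frac{1}{-10 + N}$)
$\frac{v{\left(-147 \right)}}{\left(19947 - 11618\right) - 4048} = \frac{1}{\left(-10 - 147\right) \left(\left(19947 - 11618\right) - 4048\right)} = \frac{1}{\left(-157\right) \left(8329 - 4048\right)} = - \frac{1}{157 \cdot 4281} = \left(- \frac{1}{157}\right) \frac{1}{4281} = - \frac{1}{672117}$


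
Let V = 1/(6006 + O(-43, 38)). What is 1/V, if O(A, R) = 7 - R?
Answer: 5975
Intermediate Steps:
V = 1/5975 (V = 1/(6006 + (7 - 1*38)) = 1/(6006 + (7 - 38)) = 1/(6006 - 31) = 1/5975 ≈ 0.00016736)
1/V = 1/(1/5975) = 5975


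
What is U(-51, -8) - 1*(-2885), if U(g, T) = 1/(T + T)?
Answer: 46159/16 ≈ 2884.9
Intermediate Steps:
U(g, T) = 1/(2*T)
U(-51, -8) - 1*(-2885) = (½)/(-8) - 1*(-2885) = (½)*(-⅛) + 2885 = -1/16 + 2885 = 46159/16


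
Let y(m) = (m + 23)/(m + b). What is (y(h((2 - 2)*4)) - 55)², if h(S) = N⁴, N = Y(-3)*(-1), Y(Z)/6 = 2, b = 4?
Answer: 1254267843481/430147600 ≈ 2915.9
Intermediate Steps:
Y(Z) = 12 (Y(Z) = 6*2 = 12)
N = -12 (N = 12*(-1) = -12)
h(S) = 20736 (h(S) = (-12)⁴ = 20736)
y(m) = (23 + m)/(4 + m) (y(m) = (m + 23)/(m + 4) = (23 + m)/(4 + m))
(y(h((2 - 2)*4)) - 55)² = ((23 + 20736)/(4 + 20736) - 55)² = (20759/20740 - 55)² = (-1119941/20740)² = 1254267843481/430147600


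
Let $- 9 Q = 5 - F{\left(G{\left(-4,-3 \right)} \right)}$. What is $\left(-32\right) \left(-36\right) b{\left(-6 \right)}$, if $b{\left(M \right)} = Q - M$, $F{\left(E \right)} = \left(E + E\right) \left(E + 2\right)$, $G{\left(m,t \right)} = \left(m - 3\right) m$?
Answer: $221312$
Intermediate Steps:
$G{\left(m,t \right)} = m \left(-3 + m\right)$ ($G{\left(m,t \right)} = \left(-3 + m\right) m = m \left(-3 + m\right)$)
$F{\left(E \right)} = 2 E \left(2 + E\right)$
$Q = \frac{1675}{9}$ ($Q = - \frac{5 - 2 \left(- 4 \left(-3 - 4\right)\right) \left(2 - 4 \left(-3 - 4\right)\right)}{9} = - \frac{5 - 2 \left(\left(-4\right) \left(-7\right)\right) \left(2 - -28\right)}{9} = - \frac{5 - 2 \cdot 28 \left(2 + 28\right)}{9} = - \frac{5 - 2 \cdot 28 \cdot 30}{9} = - \frac{5 - 1680}{9} = \left(- \frac{1}{9}\right) \left(-1675\right) = \frac{1675}{9} \approx 186.11$)
$b{\left(M \right)} = \frac{1675}{9} - M$
$\left(-32\right) \left(-36\right) b{\left(-6 \right)} = \left(-32\right) \left(-36\right) \left(\frac{1675}{9} - -6\right) = 1152 \left(\frac{1675}{9} + 6\right) = 1152 \cdot \frac{1729}{9} = 221312$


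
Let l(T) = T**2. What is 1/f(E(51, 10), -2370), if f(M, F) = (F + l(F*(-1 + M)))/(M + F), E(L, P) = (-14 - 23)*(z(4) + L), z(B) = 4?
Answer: -881/4656742620006 ≈ -1.8919e-10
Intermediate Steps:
E(L, P) = -148 - 37*L (E(L, P) = (-14 - 23)*(4 + L) = -37*(4 + L) = -148 - 37*L)
f(M, F) = (F + F**2*(-1 + M)**2)/(F + M) (f(M, F) = (F + (F*(-1 + M))**2)/(M + F) = (F + F**2*(-1 + M)**2)/(F + M))
1/f(E(51, 10), -2370) = 1/(-2370*(1 - 2370*(-1 + (-148 - 37*51))**2)/(-2370 + (-148 - 37*51))) = 1/(-2370*(1 - 2370*(-1 + (-148 - 1887))**2)/(-2370 + (-148 - 1887))) = 1/(-2370*(1 - 2370*(-1 - 2035)**2)/(-2370 - 2035)) = 1/(-2370*(1 - 2370*(-2036)**2)/(-4405)) = 1/(-2370*(-1/4405)*(1 - 2370*4145296)) = 1/(-2370*(-1/4405)*(1 - 9824351520)) = 1/(-2370*(-1/4405)*(-9824351519)) = 1/(-4656742620006/881) = -881/4656742620006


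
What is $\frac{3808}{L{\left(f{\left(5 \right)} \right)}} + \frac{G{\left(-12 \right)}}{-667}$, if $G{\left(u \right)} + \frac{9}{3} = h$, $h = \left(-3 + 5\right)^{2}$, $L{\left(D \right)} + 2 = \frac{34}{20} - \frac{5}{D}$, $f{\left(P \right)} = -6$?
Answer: $\frac{4762379}{667} \approx 7140.0$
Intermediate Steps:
$L{\left(D \right)} = - \frac{3}{10} - \frac{5}{D}$ ($L{\left(D \right)} = -2 + \left(\frac{34}{20} - \frac{5}{D}\right) = -2 + \left(34 \cdot \frac{1}{20} - \frac{5}{D}\right) = -2 + \left(\frac{17}{10} - \frac{5}{D}\right) = - \frac{3}{10} - \frac{5}{D}$)
$h = 4$ ($h = 2^{2} = 4$)
$G{\left(u \right)} = 1$ ($G{\left(u \right)} = -3 + 4 = 1$)
$\frac{3808}{L{\left(f{\left(5 \right)} \right)}} + \frac{G{\left(-12 \right)}}{-667} = \frac{3808}{- \frac{3}{10} - \frac{5}{-6}} + 1 \frac{1}{-667} = \frac{3808}{- \frac{3}{10} - - \frac{5}{6}} + 1 \left(- \frac{1}{667}\right) = \frac{3808}{- \frac{3}{10} + \frac{5}{6}} - \frac{1}{667} = \frac{3808}{\frac{8}{15}} - \frac{1}{667} = 3808 \cdot \frac{15}{8} - \frac{1}{667} = 7140 - \frac{1}{667} = \frac{4762379}{667}$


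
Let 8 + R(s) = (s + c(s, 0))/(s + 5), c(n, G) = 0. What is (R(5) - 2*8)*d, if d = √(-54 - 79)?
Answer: -47*I*√133/2 ≈ -271.02*I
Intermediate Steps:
d = I*√133 (d = √(-133) = I*√133 ≈ 11.533*I)
R(s) = -8 + s/(5 + s) (R(s) = -8 + (s + 0)/(s + 5) = -8 + s/(5 + s))
(R(5) - 2*8)*d = ((-40 - 7*5)/(5 + 5) - 2*8)*(I*√133) = ((-40 - 35)/10 - 16)*(I*√133) = ((⅒)*(-75) - 16)*(I*√133) = (-15/2 - 16)*(I*√133) = -47*I*√133/2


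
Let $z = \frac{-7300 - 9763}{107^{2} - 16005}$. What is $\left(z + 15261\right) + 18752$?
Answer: $\frac{154980291}{4556} \approx 34017.0$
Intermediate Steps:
$z = \frac{17063}{4556}$ ($z = - \frac{17063}{11449 - 16005} = - \frac{17063}{-4556} = \left(-17063\right) \left(- \frac{1}{4556}\right) = \frac{17063}{4556} \approx 3.7452$)
$\left(z + 15261\right) + 18752 = \left(\frac{17063}{4556} + 15261\right) + 18752 = \frac{69546179}{4556} + 18752 = \frac{154980291}{4556}$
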